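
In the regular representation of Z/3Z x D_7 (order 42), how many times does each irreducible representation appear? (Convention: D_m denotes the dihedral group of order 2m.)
Each irreducible V_i of dimension d_i appears with multiplicity d_i, i.e. rho_reg = (direct sum over all irreducibles V_i) d_i V_i. The irreducible dimensions for Z/3Z x D_7 are 1, 1, 1, 1, 1, 1, 2, 2, 2, 2, 2, 2, 2, 2, 2: 6 irreducibles of dimension 1, each with multiplicity 1; 9 irreducibles of dimension 2, each with multiplicity 2. Total dimension 6*1*1 + 9*2*2 = 42 = |G|.

Why: General theorem: in the regular representation of a finite group G, each irreducible appears with multiplicity equal to its dimension. Check: dim(rho_reg) = sum d_i^2 = 1 + 1 + 1 + 1 + 1 + 1 + 4 + 4 + 4 + 4 + 4 + 4 + 4 + 4 + 4 = 42 = |G|.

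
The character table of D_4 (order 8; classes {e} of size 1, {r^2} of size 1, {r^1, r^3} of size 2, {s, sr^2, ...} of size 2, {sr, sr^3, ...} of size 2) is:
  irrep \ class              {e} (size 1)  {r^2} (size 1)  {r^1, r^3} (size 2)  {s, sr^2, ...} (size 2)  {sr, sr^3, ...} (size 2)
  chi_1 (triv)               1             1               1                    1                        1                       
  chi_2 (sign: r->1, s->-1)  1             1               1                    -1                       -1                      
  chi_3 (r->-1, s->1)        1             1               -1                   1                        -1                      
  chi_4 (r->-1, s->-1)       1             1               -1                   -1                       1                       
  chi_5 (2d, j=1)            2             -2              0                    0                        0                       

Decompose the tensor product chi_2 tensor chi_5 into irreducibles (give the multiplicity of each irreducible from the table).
chi_2 tensor chi_5 = chi_5 (all other irreducibles have multiplicity 0).

Why: The character of a tensor product is the pointwise product (chi_2 * chi_5)(C) = chi_2(C) * chi_5(C):
  {e}: (1)*(2), {r^2}: (1)*(-2), {r^1, r^3}: (1)*(0), {s, sr^2, ...}: (-1)*(0), {sr, sr^3, ...}: (-1)*(0)
so (chi_2 * chi_5) takes values
  {e} -> 2, {r^2} -> -2, {r^1, r^3} -> 0, {s, sr^2, ...} -> 0, {sr, sr^3, ...} -> 0.
Now take the inner product of this character with each irreducible chi from the table, <chi_2*chi_5, chi> = (1/8) sum_C |C| (chi_2*chi_5)(C) conj(chi(C)):
  <chi_2*chi_5, chi_1> = (1/8)[1*(2)*conj(1) + 1*(-2)*conj(1) + 2*(0)*conj(1) + 2*(0)*conj(1) + 2*(0)*conj(1)]
      = (1/8)[(2) + (-2) + (0) + (0) + (0)] = 0/8 = 0
  <chi_2*chi_5, chi_2> = (1/8)[1*(2)*conj(1) + 1*(-2)*conj(1) + 2*(0)*conj(1) + 2*(0)*conj(-1) + 2*(0)*conj(-1)]
      = (1/8)[(2) + (-2) + (0) + (0) + (0)] = 0/8 = 0
  <chi_2*chi_5, chi_3> = (1/8)[1*(2)*conj(1) + 1*(-2)*conj(1) + 2*(0)*conj(-1) + 2*(0)*conj(1) + 2*(0)*conj(-1)]
      = (1/8)[(2) + (-2) + (0) + (0) + (0)] = 0/8 = 0
  <chi_2*chi_5, chi_4> = (1/8)[1*(2)*conj(1) + 1*(-2)*conj(1) + 2*(0)*conj(-1) + 2*(0)*conj(-1) + 2*(0)*conj(1)]
      = (1/8)[(2) + (-2) + (0) + (0) + (0)] = 0/8 = 0
  <chi_2*chi_5, chi_5> = (1/8)[1*(2)*conj(2) + 1*(-2)*conj(-2) + 2*(0)*conj(0) + 2*(0)*conj(0) + 2*(0)*conj(0)]
      = (1/8)[(4) + (4) + (0) + (0) + (0)] = 8/8 = 1
Hence the multiplicities are chi_5: 1. Dimension check: dim(chi_2)*dim(chi_5) = 1*2 = 2 and sum (mult * dim) = 1*2 = 2.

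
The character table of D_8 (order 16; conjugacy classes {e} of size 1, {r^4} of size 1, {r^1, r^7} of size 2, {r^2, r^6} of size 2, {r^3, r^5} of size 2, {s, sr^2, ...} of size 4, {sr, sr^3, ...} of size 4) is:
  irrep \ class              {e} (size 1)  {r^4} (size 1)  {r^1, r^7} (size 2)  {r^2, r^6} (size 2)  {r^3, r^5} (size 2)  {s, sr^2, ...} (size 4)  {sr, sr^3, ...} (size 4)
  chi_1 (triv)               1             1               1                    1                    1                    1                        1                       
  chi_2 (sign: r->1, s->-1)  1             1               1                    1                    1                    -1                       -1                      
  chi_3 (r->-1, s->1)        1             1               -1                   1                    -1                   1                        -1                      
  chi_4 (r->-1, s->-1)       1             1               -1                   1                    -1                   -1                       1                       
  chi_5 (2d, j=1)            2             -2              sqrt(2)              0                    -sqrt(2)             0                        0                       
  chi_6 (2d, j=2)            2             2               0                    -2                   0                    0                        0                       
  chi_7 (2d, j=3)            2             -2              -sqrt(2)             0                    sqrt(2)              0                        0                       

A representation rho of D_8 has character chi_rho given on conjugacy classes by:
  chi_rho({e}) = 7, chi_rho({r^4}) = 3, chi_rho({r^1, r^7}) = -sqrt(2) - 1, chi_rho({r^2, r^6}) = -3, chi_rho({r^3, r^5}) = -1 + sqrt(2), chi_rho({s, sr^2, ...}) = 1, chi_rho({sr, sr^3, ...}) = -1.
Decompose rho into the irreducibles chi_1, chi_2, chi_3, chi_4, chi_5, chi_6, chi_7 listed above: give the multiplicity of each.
Multiplicities: chi_1: 0, chi_2: 0, chi_3: 1, chi_4: 0, chi_5: 0, chi_6: 2, chi_7: 1.

Use <chi_rho, chi> = (1/|G|) sum_C |C| * chi_rho(C) * conj(chi(C)) with |G| = 16 for each irreducible chi in the table:
  <chi_rho, chi_1> = (1/16)[1*(7)*conj(1) + 1*(3)*conj(1) + 2*(-sqrt(2) - 1)*conj(1) + 2*(-3)*conj(1) + 2*(-1 + sqrt(2))*conj(1) + 4*(1)*conj(1) + 4*(-1)*conj(1)]
      = (1/16)[(7) + (3) + (-2*sqrt(2) - 2) + (-6) + (-2 + 2*sqrt(2)) + (4) + (-4)] = 0/16 = 0
  <chi_rho, chi_2> = (1/16)[1*(7)*conj(1) + 1*(3)*conj(1) + 2*(-sqrt(2) - 1)*conj(1) + 2*(-3)*conj(1) + 2*(-1 + sqrt(2))*conj(1) + 4*(1)*conj(-1) + 4*(-1)*conj(-1)]
      = (1/16)[(7) + (3) + (-2*sqrt(2) - 2) + (-6) + (-2 + 2*sqrt(2)) + (-4) + (4)] = 0/16 = 0
  <chi_rho, chi_3> = (1/16)[1*(7)*conj(1) + 1*(3)*conj(1) + 2*(-sqrt(2) - 1)*conj(-1) + 2*(-3)*conj(1) + 2*(-1 + sqrt(2))*conj(-1) + 4*(1)*conj(1) + 4*(-1)*conj(-1)]
      = (1/16)[(7) + (3) + (2 + 2*sqrt(2)) + (-6) + (2 - 2*sqrt(2)) + (4) + (4)] = 16/16 = 1
  <chi_rho, chi_4> = (1/16)[1*(7)*conj(1) + 1*(3)*conj(1) + 2*(-sqrt(2) - 1)*conj(-1) + 2*(-3)*conj(1) + 2*(-1 + sqrt(2))*conj(-1) + 4*(1)*conj(-1) + 4*(-1)*conj(1)]
      = (1/16)[(7) + (3) + (2 + 2*sqrt(2)) + (-6) + (2 - 2*sqrt(2)) + (-4) + (-4)] = 0/16 = 0
  <chi_rho, chi_5> = (1/16)[1*(7)*conj(2) + 1*(3)*conj(-2) + 2*(-sqrt(2) - 1)*conj(sqrt(2)) + 2*(-3)*conj(0) + 2*(-1 + sqrt(2))*conj(-sqrt(2)) + 4*(1)*conj(0) + 4*(-1)*conj(0)]
      = (1/16)[(14) + (-6) + (-4 - 2*sqrt(2)) + (0) + (-4 + 2*sqrt(2)) + (0) + (0)] = 0/16 = 0
  <chi_rho, chi_6> = (1/16)[1*(7)*conj(2) + 1*(3)*conj(2) + 2*(-sqrt(2) - 1)*conj(0) + 2*(-3)*conj(-2) + 2*(-1 + sqrt(2))*conj(0) + 4*(1)*conj(0) + 4*(-1)*conj(0)]
      = (1/16)[(14) + (6) + (0) + (12) + (0) + (0) + (0)] = 32/16 = 2
  <chi_rho, chi_7> = (1/16)[1*(7)*conj(2) + 1*(3)*conj(-2) + 2*(-sqrt(2) - 1)*conj(-sqrt(2)) + 2*(-3)*conj(0) + 2*(-1 + sqrt(2))*conj(sqrt(2)) + 4*(1)*conj(0) + 4*(-1)*conj(0)]
      = (1/16)[(14) + (-6) + (2*sqrt(2) + 4) + (0) + (4 - 2*sqrt(2)) + (0) + (0)] = 16/16 = 1
Dimension check: dim(rho) = sum (mult * dim) = 0*1 + 0*1 + 1*1 + 0*1 + 0*2 + 2*2 + 1*2 = 7 = chi_rho(e) = 7.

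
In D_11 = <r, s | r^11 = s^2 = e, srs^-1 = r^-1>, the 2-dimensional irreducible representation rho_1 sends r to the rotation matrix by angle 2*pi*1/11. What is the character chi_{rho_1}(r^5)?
chi_{rho_1}(r^5) = 2*cos(2*pi*1*5/11) = -2*cos(pi/11)

Proof sketch: rho_1(r^5) is rotation by angle 2*pi*1*5/11, whose trace is 2*cos(2*pi*1*5/11) = -2*cos(pi/11).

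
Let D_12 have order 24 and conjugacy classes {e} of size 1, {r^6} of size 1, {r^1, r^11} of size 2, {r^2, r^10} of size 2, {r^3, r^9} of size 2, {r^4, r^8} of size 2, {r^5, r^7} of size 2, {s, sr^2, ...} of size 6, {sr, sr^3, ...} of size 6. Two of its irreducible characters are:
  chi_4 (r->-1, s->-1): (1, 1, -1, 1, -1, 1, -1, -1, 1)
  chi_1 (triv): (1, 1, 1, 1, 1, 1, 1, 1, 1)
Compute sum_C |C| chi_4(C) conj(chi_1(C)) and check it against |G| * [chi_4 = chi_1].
Sum = 0; so <chi_4, chi_1> = 0 (distinct irreducibles are orthogonal).

Justification: Compute term by term over conjugacy classes (|C| * chi_4(C) * conj(chi_1(C))):
  1*(1)*conj(1) + 1*(1)*conj(1) + 2*(-1)*conj(1) + 2*(1)*conj(1) + 2*(-1)*conj(1) + 2*(1)*conj(1) + 2*(-1)*conj(1) + 6*(-1)*conj(1) + 6*(1)*conj(1)
  = (1) + (1) + (-2) + (2) + (-2) + (2) + (-2) + (-6) + (6)
  = 0.
Dividing by |G| = 24 gives 0/24 = 0, matching the row-orthogonality relation <chi_4, chi_1> = [chi_4 = chi_1].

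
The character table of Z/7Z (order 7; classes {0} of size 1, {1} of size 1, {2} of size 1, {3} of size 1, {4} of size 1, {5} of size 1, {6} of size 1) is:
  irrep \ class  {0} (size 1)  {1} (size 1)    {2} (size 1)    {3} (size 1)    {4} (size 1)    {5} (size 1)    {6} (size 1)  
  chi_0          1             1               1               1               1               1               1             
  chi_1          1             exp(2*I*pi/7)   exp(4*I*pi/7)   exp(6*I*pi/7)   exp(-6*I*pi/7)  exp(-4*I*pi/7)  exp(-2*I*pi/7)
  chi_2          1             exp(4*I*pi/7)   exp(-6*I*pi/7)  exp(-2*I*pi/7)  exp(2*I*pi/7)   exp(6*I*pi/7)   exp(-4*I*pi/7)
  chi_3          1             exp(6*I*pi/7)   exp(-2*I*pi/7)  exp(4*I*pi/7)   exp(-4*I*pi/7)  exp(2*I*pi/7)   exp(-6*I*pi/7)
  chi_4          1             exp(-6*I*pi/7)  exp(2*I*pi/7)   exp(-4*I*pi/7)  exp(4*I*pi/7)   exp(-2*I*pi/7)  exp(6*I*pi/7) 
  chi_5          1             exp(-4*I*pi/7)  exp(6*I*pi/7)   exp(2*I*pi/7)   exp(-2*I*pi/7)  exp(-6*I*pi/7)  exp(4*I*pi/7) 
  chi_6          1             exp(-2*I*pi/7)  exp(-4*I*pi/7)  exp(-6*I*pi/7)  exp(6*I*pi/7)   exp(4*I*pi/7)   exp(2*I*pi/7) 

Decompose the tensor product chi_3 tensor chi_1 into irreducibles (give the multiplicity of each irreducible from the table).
chi_3 tensor chi_1 = chi_4 (all other irreducibles have multiplicity 0).

Working: The character of a tensor product is the pointwise product (chi_3 * chi_1)(C) = chi_3(C) * chi_1(C):
  {0}: (1)*(1), {1}: (exp(6*I*pi/7))*(exp(2*I*pi/7)), {2}: (exp(-2*I*pi/7))*(exp(4*I*pi/7)), {3}: (exp(4*I*pi/7))*(exp(6*I*pi/7)), {4}: (exp(-4*I*pi/7))*(exp(-6*I*pi/7)), {5}: (exp(2*I*pi/7))*(exp(-4*I*pi/7)), {6}: (exp(-6*I*pi/7))*(exp(-2*I*pi/7))
so (chi_3 * chi_1) takes values
  {0} -> 1, {1} -> exp(-6*I*pi/7), {2} -> exp(2*I*pi/7), {3} -> exp(-4*I*pi/7), {4} -> exp(4*I*pi/7), {5} -> exp(-2*I*pi/7), {6} -> exp(6*I*pi/7).
Now take the inner product of this character with each irreducible chi from the table, <chi_3*chi_1, chi> = (1/7) sum_C |C| (chi_3*chi_1)(C) conj(chi(C)):
  <chi_3*chi_1, chi_0> = (1/7)[1*(1)*conj(1) + 1*(exp(-6*I*pi/7))*conj(1) + 1*(exp(2*I*pi/7))*conj(1) + 1*(exp(-4*I*pi/7))*conj(1) + 1*(exp(4*I*pi/7))*conj(1) + 1*(exp(-2*I*pi/7))*conj(1) + 1*(exp(6*I*pi/7))*conj(1)]
      = (1/7)[(1) + (exp(-6*I*pi/7)) + (exp(2*I*pi/7)) + (exp(-4*I*pi/7)) + (exp(4*I*pi/7)) + (exp(-2*I*pi/7)) + (exp(6*I*pi/7))] = 0/7 = 0
  <chi_3*chi_1, chi_1> = (1/7)[1*(1)*conj(1) + 1*(exp(-6*I*pi/7))*conj(exp(2*I*pi/7)) + 1*(exp(2*I*pi/7))*conj(exp(4*I*pi/7)) + 1*(exp(-4*I*pi/7))*conj(exp(6*I*pi/7)) + 1*(exp(4*I*pi/7))*conj(exp(-6*I*pi/7)) + 1*(exp(-2*I*pi/7))*conj(exp(-4*I*pi/7)) + 1*(exp(6*I*pi/7))*conj(exp(-2*I*pi/7))]
      = (1/7)[(1) + (exp(6*I*pi/7)) + (exp(-2*I*pi/7)) + (exp(4*I*pi/7)) + (exp(-4*I*pi/7)) + (exp(2*I*pi/7)) + (exp(-6*I*pi/7))] = 0/7 = 0
  <chi_3*chi_1, chi_2> = (1/7)[1*(1)*conj(1) + 1*(exp(-6*I*pi/7))*conj(exp(4*I*pi/7)) + 1*(exp(2*I*pi/7))*conj(exp(-6*I*pi/7)) + 1*(exp(-4*I*pi/7))*conj(exp(-2*I*pi/7)) + 1*(exp(4*I*pi/7))*conj(exp(2*I*pi/7)) + 1*(exp(-2*I*pi/7))*conj(exp(6*I*pi/7)) + 1*(exp(6*I*pi/7))*conj(exp(-4*I*pi/7))]
      = (1/7)[(1) + (exp(4*I*pi/7)) + (exp(-6*I*pi/7)) + (exp(-2*I*pi/7)) + (exp(2*I*pi/7)) + (exp(6*I*pi/7)) + (exp(-4*I*pi/7))] = 0/7 = 0
  <chi_3*chi_1, chi_3> = (1/7)[1*(1)*conj(1) + 1*(exp(-6*I*pi/7))*conj(exp(6*I*pi/7)) + 1*(exp(2*I*pi/7))*conj(exp(-2*I*pi/7)) + 1*(exp(-4*I*pi/7))*conj(exp(4*I*pi/7)) + 1*(exp(4*I*pi/7))*conj(exp(-4*I*pi/7)) + 1*(exp(-2*I*pi/7))*conj(exp(2*I*pi/7)) + 1*(exp(6*I*pi/7))*conj(exp(-6*I*pi/7))]
      = (1/7)[(1) + (exp(2*I*pi/7)) + (exp(4*I*pi/7)) + (exp(6*I*pi/7)) + (exp(-6*I*pi/7)) + (exp(-4*I*pi/7)) + (exp(-2*I*pi/7))] = 0/7 = 0
  <chi_3*chi_1, chi_4> = (1/7)[1*(1)*conj(1) + 1*(exp(-6*I*pi/7))*conj(exp(-6*I*pi/7)) + 1*(exp(2*I*pi/7))*conj(exp(2*I*pi/7)) + 1*(exp(-4*I*pi/7))*conj(exp(-4*I*pi/7)) + 1*(exp(4*I*pi/7))*conj(exp(4*I*pi/7)) + 1*(exp(-2*I*pi/7))*conj(exp(-2*I*pi/7)) + 1*(exp(6*I*pi/7))*conj(exp(6*I*pi/7))]
      = (1/7)[(1) + (1) + (1) + (1) + (1) + (1) + (1)] = 7/7 = 1
  <chi_3*chi_1, chi_5> = (1/7)[1*(1)*conj(1) + 1*(exp(-6*I*pi/7))*conj(exp(-4*I*pi/7)) + 1*(exp(2*I*pi/7))*conj(exp(6*I*pi/7)) + 1*(exp(-4*I*pi/7))*conj(exp(2*I*pi/7)) + 1*(exp(4*I*pi/7))*conj(exp(-2*I*pi/7)) + 1*(exp(-2*I*pi/7))*conj(exp(-6*I*pi/7)) + 1*(exp(6*I*pi/7))*conj(exp(4*I*pi/7))]
      = (1/7)[(1) + (exp(-2*I*pi/7)) + (exp(-4*I*pi/7)) + (exp(-6*I*pi/7)) + (exp(6*I*pi/7)) + (exp(4*I*pi/7)) + (exp(2*I*pi/7))] = 0/7 = 0
  <chi_3*chi_1, chi_6> = (1/7)[1*(1)*conj(1) + 1*(exp(-6*I*pi/7))*conj(exp(-2*I*pi/7)) + 1*(exp(2*I*pi/7))*conj(exp(-4*I*pi/7)) + 1*(exp(-4*I*pi/7))*conj(exp(-6*I*pi/7)) + 1*(exp(4*I*pi/7))*conj(exp(6*I*pi/7)) + 1*(exp(-2*I*pi/7))*conj(exp(4*I*pi/7)) + 1*(exp(6*I*pi/7))*conj(exp(2*I*pi/7))]
      = (1/7)[(1) + (exp(-4*I*pi/7)) + (exp(6*I*pi/7)) + (exp(2*I*pi/7)) + (exp(-2*I*pi/7)) + (exp(-6*I*pi/7)) + (exp(4*I*pi/7))] = 0/7 = 0
(Exp terms are combined using exp(i*s)*conj(exp(i*t)) = exp(i*(s-t)), and sums of them are collapsed using the identity that for every m > 1 the m distinct m-th roots of unity sum to 0, e.g. 1 + exp(2*I*pi/3) + exp(-2*I*pi/3) = 0.)
Hence the multiplicities are chi_4: 1. Dimension check: dim(chi_3)*dim(chi_1) = 1*1 = 1 and sum (mult * dim) = 1*1 = 1.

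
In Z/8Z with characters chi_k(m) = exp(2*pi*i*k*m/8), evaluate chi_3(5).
chi_3(5) = zeta_8^15 = exp(-I*pi/4)

Working: chi_3(5) = zeta_8^(3*5) = zeta_8^15. Since zeta_8^8 = 1, this equals zeta_8^7 = exp(2*pi*i*7/8) = exp(-I*pi/4).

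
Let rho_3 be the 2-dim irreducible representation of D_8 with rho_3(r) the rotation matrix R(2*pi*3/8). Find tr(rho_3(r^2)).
chi_{rho_3}(r^2) = 2*cos(2*pi*3*2/8) = 0

Justification: rho_3(r^2) is rotation by angle 2*pi*3*2/8, whose trace is 2*cos(2*pi*3*2/8) = 0.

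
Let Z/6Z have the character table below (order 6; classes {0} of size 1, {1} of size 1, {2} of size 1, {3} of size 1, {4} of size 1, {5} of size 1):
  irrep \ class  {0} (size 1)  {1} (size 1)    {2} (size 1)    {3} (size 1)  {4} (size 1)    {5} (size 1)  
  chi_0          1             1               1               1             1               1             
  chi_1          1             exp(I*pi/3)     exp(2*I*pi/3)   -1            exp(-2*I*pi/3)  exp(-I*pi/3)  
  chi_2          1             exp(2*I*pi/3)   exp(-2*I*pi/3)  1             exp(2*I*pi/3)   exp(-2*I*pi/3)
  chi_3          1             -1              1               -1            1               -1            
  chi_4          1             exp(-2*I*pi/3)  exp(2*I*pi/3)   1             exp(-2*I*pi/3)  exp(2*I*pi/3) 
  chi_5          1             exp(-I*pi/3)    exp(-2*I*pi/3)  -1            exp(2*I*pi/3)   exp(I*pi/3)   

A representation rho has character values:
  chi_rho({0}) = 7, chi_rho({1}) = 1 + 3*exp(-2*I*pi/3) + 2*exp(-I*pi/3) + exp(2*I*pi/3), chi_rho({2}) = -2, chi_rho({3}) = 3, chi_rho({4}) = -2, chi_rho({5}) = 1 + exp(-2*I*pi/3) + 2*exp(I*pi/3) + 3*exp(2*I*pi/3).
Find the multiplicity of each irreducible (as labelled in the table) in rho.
Multiplicities: chi_0: 1, chi_1: 0, chi_2: 1, chi_3: 0, chi_4: 3, chi_5: 2.

Argument: Use <chi_rho, chi> = (1/|G|) sum_C |C| * chi_rho(C) * conj(chi(C)) with |G| = 6 for each irreducible chi in the table:
  <chi_rho, chi_0> = (1/6)[1*(7)*conj(1) + 1*(1 + 3*exp(-2*I*pi/3) + 2*exp(-I*pi/3) + exp(2*I*pi/3))*conj(1) + 1*(-2)*conj(1) + 1*(3)*conj(1) + 1*(-2)*conj(1) + 1*(1 + exp(-2*I*pi/3) + 2*exp(I*pi/3) + 3*exp(2*I*pi/3))*conj(1)]
      = (1/6)[(7) + (1 + 3*exp(-2*I*pi/3) + 2*exp(-I*pi/3) + exp(2*I*pi/3)) + (-2) + (3) + (-2) + (1 + exp(-2*I*pi/3) + 2*exp(I*pi/3) + 3*exp(2*I*pi/3))] = 6/6 = 1
  <chi_rho, chi_1> = (1/6)[1*(7)*conj(1) + 1*(1 + 3*exp(-2*I*pi/3) + 2*exp(-I*pi/3) + exp(2*I*pi/3))*conj(exp(I*pi/3)) + 1*(-2)*conj(exp(2*I*pi/3)) + 1*(3)*conj(-1) + 1*(-2)*conj(exp(-2*I*pi/3)) + 1*(1 + exp(-2*I*pi/3) + 2*exp(I*pi/3) + 3*exp(2*I*pi/3))*conj(exp(-I*pi/3))]
      = (1/6)[(7) + (-3 + 2*exp(-2*I*pi/3) + exp(-I*pi/3) + exp(I*pi/3)) + (3 + exp(-2*I*pi/3) + 3*exp(2*I*pi/3)) + (-3) + (3 + 3*exp(-2*I*pi/3) + exp(2*I*pi/3)) + (-3 + exp(-I*pi/3) + exp(I*pi/3) + 2*exp(2*I*pi/3))] = 0/6 = 0
  <chi_rho, chi_2> = (1/6)[1*(7)*conj(1) + 1*(1 + 3*exp(-2*I*pi/3) + 2*exp(-I*pi/3) + exp(2*I*pi/3))*conj(exp(2*I*pi/3)) + 1*(-2)*conj(exp(-2*I*pi/3)) + 1*(3)*conj(1) + 1*(-2)*conj(exp(2*I*pi/3)) + 1*(1 + exp(-2*I*pi/3) + 2*exp(I*pi/3) + 3*exp(2*I*pi/3))*conj(exp(-2*I*pi/3))]
      = (1/6)[(7) + (-1 + exp(-2*I*pi/3) + 3*exp(2*I*pi/3)) + (3 + 3*exp(-2*I*pi/3) + exp(2*I*pi/3)) + (3) + (3 + exp(-2*I*pi/3) + 3*exp(2*I*pi/3)) + (-1 + 3*exp(-2*I*pi/3) + exp(2*I*pi/3))] = 6/6 = 1
  <chi_rho, chi_3> = (1/6)[1*(7)*conj(1) + 1*(1 + 3*exp(-2*I*pi/3) + 2*exp(-I*pi/3) + exp(2*I*pi/3))*conj(-1) + 1*(-2)*conj(1) + 1*(3)*conj(-1) + 1*(-2)*conj(1) + 1*(1 + exp(-2*I*pi/3) + 2*exp(I*pi/3) + 3*exp(2*I*pi/3))*conj(-1)]
      = (1/6)[(7) + (-1 - exp(2*I*pi/3) - 2*exp(-I*pi/3) - 3*exp(-2*I*pi/3)) + (-2) + (-3) + (-2) + (-1 - 3*exp(2*I*pi/3) - 2*exp(I*pi/3) - exp(-2*I*pi/3))] = 0/6 = 0
  <chi_rho, chi_4> = (1/6)[1*(7)*conj(1) + 1*(1 + 3*exp(-2*I*pi/3) + 2*exp(-I*pi/3) + exp(2*I*pi/3))*conj(exp(-2*I*pi/3)) + 1*(-2)*conj(exp(2*I*pi/3)) + 1*(3)*conj(1) + 1*(-2)*conj(exp(-2*I*pi/3)) + 1*(1 + exp(-2*I*pi/3) + 2*exp(I*pi/3) + 3*exp(2*I*pi/3))*conj(exp(2*I*pi/3))]
      = (1/6)[(7) + (3 + exp(-2*I*pi/3) + exp(2*I*pi/3) + 2*exp(I*pi/3)) + (3 + exp(-2*I*pi/3) + 3*exp(2*I*pi/3)) + (3) + (3 + 3*exp(-2*I*pi/3) + exp(2*I*pi/3)) + (3 + 2*exp(-I*pi/3) + exp(-2*I*pi/3) + exp(2*I*pi/3))] = 18/6 = 3
  <chi_rho, chi_5> = (1/6)[1*(7)*conj(1) + 1*(1 + 3*exp(-2*I*pi/3) + 2*exp(-I*pi/3) + exp(2*I*pi/3))*conj(exp(-I*pi/3)) + 1*(-2)*conj(exp(-2*I*pi/3)) + 1*(3)*conj(-1) + 1*(-2)*conj(exp(2*I*pi/3)) + 1*(1 + exp(-2*I*pi/3) + 2*exp(I*pi/3) + 3*exp(2*I*pi/3))*conj(exp(I*pi/3))]
      = (1/6)[(7) + (1 + 3*exp(-I*pi/3) + exp(I*pi/3)) + (3 + 3*exp(-2*I*pi/3) + exp(2*I*pi/3)) + (-3) + (3 + exp(-2*I*pi/3) + 3*exp(2*I*pi/3)) + (1 + exp(-I*pi/3) + 3*exp(I*pi/3))] = 12/6 = 2
(Exp terms are combined using exp(i*s)*conj(exp(i*t)) = exp(i*(s-t)), and sums of them are collapsed using the identity that for every m > 1 the m distinct m-th roots of unity sum to 0, e.g. 1 + exp(2*I*pi/3) + exp(-2*I*pi/3) = 0.)
Dimension check: dim(rho) = sum (mult * dim) = 1*1 + 0*1 + 1*1 + 0*1 + 3*1 + 2*1 = 7 = chi_rho(e) = 7.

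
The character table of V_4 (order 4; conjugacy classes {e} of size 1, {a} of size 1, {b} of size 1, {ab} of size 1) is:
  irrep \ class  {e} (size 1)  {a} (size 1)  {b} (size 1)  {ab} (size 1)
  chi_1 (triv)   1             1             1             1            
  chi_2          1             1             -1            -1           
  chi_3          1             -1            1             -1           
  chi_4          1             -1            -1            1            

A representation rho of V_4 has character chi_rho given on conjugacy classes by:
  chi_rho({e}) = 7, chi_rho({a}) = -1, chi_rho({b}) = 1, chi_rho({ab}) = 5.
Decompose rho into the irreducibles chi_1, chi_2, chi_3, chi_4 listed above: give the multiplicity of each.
Multiplicities: chi_1: 3, chi_2: 0, chi_3: 1, chi_4: 3.

Justification: Use <chi_rho, chi> = (1/|G|) sum_C |C| * chi_rho(C) * conj(chi(C)) with |G| = 4 for each irreducible chi in the table:
  <chi_rho, chi_1> = (1/4)[1*(7)*conj(1) + 1*(-1)*conj(1) + 1*(1)*conj(1) + 1*(5)*conj(1)]
      = (1/4)[(7) + (-1) + (1) + (5)] = 12/4 = 3
  <chi_rho, chi_2> = (1/4)[1*(7)*conj(1) + 1*(-1)*conj(1) + 1*(1)*conj(-1) + 1*(5)*conj(-1)]
      = (1/4)[(7) + (-1) + (-1) + (-5)] = 0/4 = 0
  <chi_rho, chi_3> = (1/4)[1*(7)*conj(1) + 1*(-1)*conj(-1) + 1*(1)*conj(1) + 1*(5)*conj(-1)]
      = (1/4)[(7) + (1) + (1) + (-5)] = 4/4 = 1
  <chi_rho, chi_4> = (1/4)[1*(7)*conj(1) + 1*(-1)*conj(-1) + 1*(1)*conj(-1) + 1*(5)*conj(1)]
      = (1/4)[(7) + (1) + (-1) + (5)] = 12/4 = 3
Dimension check: dim(rho) = sum (mult * dim) = 3*1 + 0*1 + 1*1 + 3*1 = 7 = chi_rho(e) = 7.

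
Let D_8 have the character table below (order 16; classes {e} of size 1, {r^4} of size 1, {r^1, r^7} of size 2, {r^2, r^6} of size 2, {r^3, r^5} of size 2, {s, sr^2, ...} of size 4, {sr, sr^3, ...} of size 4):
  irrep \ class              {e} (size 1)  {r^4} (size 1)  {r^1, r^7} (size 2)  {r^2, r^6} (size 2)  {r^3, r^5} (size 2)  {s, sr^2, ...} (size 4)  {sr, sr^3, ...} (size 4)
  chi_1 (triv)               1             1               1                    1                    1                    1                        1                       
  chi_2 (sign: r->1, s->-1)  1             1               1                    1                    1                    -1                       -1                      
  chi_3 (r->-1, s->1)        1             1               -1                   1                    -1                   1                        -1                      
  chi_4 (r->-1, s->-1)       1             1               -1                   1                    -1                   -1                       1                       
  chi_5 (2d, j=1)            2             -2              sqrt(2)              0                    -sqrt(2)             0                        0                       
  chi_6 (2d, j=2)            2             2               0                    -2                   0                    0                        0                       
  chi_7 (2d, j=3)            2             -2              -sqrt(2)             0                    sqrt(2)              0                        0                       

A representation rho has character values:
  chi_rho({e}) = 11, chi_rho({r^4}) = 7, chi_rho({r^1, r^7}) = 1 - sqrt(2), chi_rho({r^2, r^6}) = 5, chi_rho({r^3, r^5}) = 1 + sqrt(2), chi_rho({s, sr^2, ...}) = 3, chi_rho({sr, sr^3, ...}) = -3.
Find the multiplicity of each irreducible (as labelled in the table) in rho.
Multiplicities: chi_1: 2, chi_2: 2, chi_3: 3, chi_4: 0, chi_5: 0, chi_6: 1, chi_7: 1.

Details: Use <chi_rho, chi> = (1/|G|) sum_C |C| * chi_rho(C) * conj(chi(C)) with |G| = 16 for each irreducible chi in the table:
  <chi_rho, chi_1> = (1/16)[1*(11)*conj(1) + 1*(7)*conj(1) + 2*(1 - sqrt(2))*conj(1) + 2*(5)*conj(1) + 2*(1 + sqrt(2))*conj(1) + 4*(3)*conj(1) + 4*(-3)*conj(1)]
      = (1/16)[(11) + (7) + (2 - 2*sqrt(2)) + (10) + (2 + 2*sqrt(2)) + (12) + (-12)] = 32/16 = 2
  <chi_rho, chi_2> = (1/16)[1*(11)*conj(1) + 1*(7)*conj(1) + 2*(1 - sqrt(2))*conj(1) + 2*(5)*conj(1) + 2*(1 + sqrt(2))*conj(1) + 4*(3)*conj(-1) + 4*(-3)*conj(-1)]
      = (1/16)[(11) + (7) + (2 - 2*sqrt(2)) + (10) + (2 + 2*sqrt(2)) + (-12) + (12)] = 32/16 = 2
  <chi_rho, chi_3> = (1/16)[1*(11)*conj(1) + 1*(7)*conj(1) + 2*(1 - sqrt(2))*conj(-1) + 2*(5)*conj(1) + 2*(1 + sqrt(2))*conj(-1) + 4*(3)*conj(1) + 4*(-3)*conj(-1)]
      = (1/16)[(11) + (7) + (-2 + 2*sqrt(2)) + (10) + (-2*sqrt(2) - 2) + (12) + (12)] = 48/16 = 3
  <chi_rho, chi_4> = (1/16)[1*(11)*conj(1) + 1*(7)*conj(1) + 2*(1 - sqrt(2))*conj(-1) + 2*(5)*conj(1) + 2*(1 + sqrt(2))*conj(-1) + 4*(3)*conj(-1) + 4*(-3)*conj(1)]
      = (1/16)[(11) + (7) + (-2 + 2*sqrt(2)) + (10) + (-2*sqrt(2) - 2) + (-12) + (-12)] = 0/16 = 0
  <chi_rho, chi_5> = (1/16)[1*(11)*conj(2) + 1*(7)*conj(-2) + 2*(1 - sqrt(2))*conj(sqrt(2)) + 2*(5)*conj(0) + 2*(1 + sqrt(2))*conj(-sqrt(2)) + 4*(3)*conj(0) + 4*(-3)*conj(0)]
      = (1/16)[(22) + (-14) + (-4 + 2*sqrt(2)) + (0) + (-4 - 2*sqrt(2)) + (0) + (0)] = 0/16 = 0
  <chi_rho, chi_6> = (1/16)[1*(11)*conj(2) + 1*(7)*conj(2) + 2*(1 - sqrt(2))*conj(0) + 2*(5)*conj(-2) + 2*(1 + sqrt(2))*conj(0) + 4*(3)*conj(0) + 4*(-3)*conj(0)]
      = (1/16)[(22) + (14) + (0) + (-20) + (0) + (0) + (0)] = 16/16 = 1
  <chi_rho, chi_7> = (1/16)[1*(11)*conj(2) + 1*(7)*conj(-2) + 2*(1 - sqrt(2))*conj(-sqrt(2)) + 2*(5)*conj(0) + 2*(1 + sqrt(2))*conj(sqrt(2)) + 4*(3)*conj(0) + 4*(-3)*conj(0)]
      = (1/16)[(22) + (-14) + (4 - 2*sqrt(2)) + (0) + (2*sqrt(2) + 4) + (0) + (0)] = 16/16 = 1
Dimension check: dim(rho) = sum (mult * dim) = 2*1 + 2*1 + 3*1 + 0*1 + 0*2 + 1*2 + 1*2 = 11 = chi_rho(e) = 11.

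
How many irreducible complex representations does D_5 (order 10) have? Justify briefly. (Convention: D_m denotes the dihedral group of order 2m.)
4

Solution. The number of irreducible complex representations of a finite group equals its number of conjugacy classes. D_5 has 4 conjugacy classes ((n+3)/2 for n odd), so D_5 (order 10) has exactly 4 irreducible complex representations.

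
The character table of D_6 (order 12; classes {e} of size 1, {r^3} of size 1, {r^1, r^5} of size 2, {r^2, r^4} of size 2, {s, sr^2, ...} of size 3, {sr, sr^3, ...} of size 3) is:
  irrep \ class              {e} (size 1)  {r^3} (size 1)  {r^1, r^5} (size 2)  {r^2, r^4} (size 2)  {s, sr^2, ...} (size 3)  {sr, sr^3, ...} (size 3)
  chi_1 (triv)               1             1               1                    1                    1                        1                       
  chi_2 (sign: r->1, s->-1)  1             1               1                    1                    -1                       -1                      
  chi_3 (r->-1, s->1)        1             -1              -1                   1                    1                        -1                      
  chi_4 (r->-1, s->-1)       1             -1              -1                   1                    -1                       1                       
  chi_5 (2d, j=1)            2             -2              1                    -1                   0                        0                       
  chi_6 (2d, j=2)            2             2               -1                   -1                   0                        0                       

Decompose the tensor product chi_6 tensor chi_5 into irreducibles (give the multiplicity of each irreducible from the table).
chi_6 tensor chi_5 = chi_3 + chi_4 + chi_5 (all other irreducibles have multiplicity 0).

Explanation: The character of a tensor product is the pointwise product (chi_6 * chi_5)(C) = chi_6(C) * chi_5(C):
  {e}: (2)*(2), {r^3}: (2)*(-2), {r^1, r^5}: (-1)*(1), {r^2, r^4}: (-1)*(-1), {s, sr^2, ...}: (0)*(0), {sr, sr^3, ...}: (0)*(0)
so (chi_6 * chi_5) takes values
  {e} -> 4, {r^3} -> -4, {r^1, r^5} -> -1, {r^2, r^4} -> 1, {s, sr^2, ...} -> 0, {sr, sr^3, ...} -> 0.
Now take the inner product of this character with each irreducible chi from the table, <chi_6*chi_5, chi> = (1/12) sum_C |C| (chi_6*chi_5)(C) conj(chi(C)):
  <chi_6*chi_5, chi_1> = (1/12)[1*(4)*conj(1) + 1*(-4)*conj(1) + 2*(-1)*conj(1) + 2*(1)*conj(1) + 3*(0)*conj(1) + 3*(0)*conj(1)]
      = (1/12)[(4) + (-4) + (-2) + (2) + (0) + (0)] = 0/12 = 0
  <chi_6*chi_5, chi_2> = (1/12)[1*(4)*conj(1) + 1*(-4)*conj(1) + 2*(-1)*conj(1) + 2*(1)*conj(1) + 3*(0)*conj(-1) + 3*(0)*conj(-1)]
      = (1/12)[(4) + (-4) + (-2) + (2) + (0) + (0)] = 0/12 = 0
  <chi_6*chi_5, chi_3> = (1/12)[1*(4)*conj(1) + 1*(-4)*conj(-1) + 2*(-1)*conj(-1) + 2*(1)*conj(1) + 3*(0)*conj(1) + 3*(0)*conj(-1)]
      = (1/12)[(4) + (4) + (2) + (2) + (0) + (0)] = 12/12 = 1
  <chi_6*chi_5, chi_4> = (1/12)[1*(4)*conj(1) + 1*(-4)*conj(-1) + 2*(-1)*conj(-1) + 2*(1)*conj(1) + 3*(0)*conj(-1) + 3*(0)*conj(1)]
      = (1/12)[(4) + (4) + (2) + (2) + (0) + (0)] = 12/12 = 1
  <chi_6*chi_5, chi_5> = (1/12)[1*(4)*conj(2) + 1*(-4)*conj(-2) + 2*(-1)*conj(1) + 2*(1)*conj(-1) + 3*(0)*conj(0) + 3*(0)*conj(0)]
      = (1/12)[(8) + (8) + (-2) + (-2) + (0) + (0)] = 12/12 = 1
  <chi_6*chi_5, chi_6> = (1/12)[1*(4)*conj(2) + 1*(-4)*conj(2) + 2*(-1)*conj(-1) + 2*(1)*conj(-1) + 3*(0)*conj(0) + 3*(0)*conj(0)]
      = (1/12)[(8) + (-8) + (2) + (-2) + (0) + (0)] = 0/12 = 0
Hence the multiplicities are chi_3: 1, chi_4: 1, chi_5: 1. Dimension check: dim(chi_6)*dim(chi_5) = 2*2 = 4 and sum (mult * dim) = 1*1 + 1*1 + 1*2 = 4.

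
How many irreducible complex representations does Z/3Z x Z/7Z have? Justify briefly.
21

Proof sketch: The number of irreducible complex representations of a finite group equals its number of conjugacy classes. Z/3Z x Z/7Z is abelian of order 21, so every element is its own conjugacy class: 21 classes, so Z/3Z x Z/7Z (order 21) has exactly 21 irreducible complex representations.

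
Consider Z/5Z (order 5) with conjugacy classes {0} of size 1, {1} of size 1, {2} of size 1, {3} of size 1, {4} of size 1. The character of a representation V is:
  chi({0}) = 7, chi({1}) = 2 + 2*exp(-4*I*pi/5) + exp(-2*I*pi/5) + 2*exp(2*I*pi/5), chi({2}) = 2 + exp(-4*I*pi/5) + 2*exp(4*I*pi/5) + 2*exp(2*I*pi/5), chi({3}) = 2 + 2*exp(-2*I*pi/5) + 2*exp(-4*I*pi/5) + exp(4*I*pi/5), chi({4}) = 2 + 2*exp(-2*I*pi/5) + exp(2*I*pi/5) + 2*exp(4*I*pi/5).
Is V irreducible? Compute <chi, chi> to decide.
Not irreducible (reducible): <chi, chi> = 13 > 1.

Explanation: <chi, chi> = (1/|G|) sum_C |C| * |chi(C)|^2 = (1/5)[1*|7|^2 + 1*|2 + 2*exp(-4*I*pi/5) + exp(-2*I*pi/5) + 2*exp(2*I*pi/5)|^2 + 1*|2 + exp(-4*I*pi/5) + 2*exp(4*I*pi/5) + 2*exp(2*I*pi/5)|^2 + 1*|2 + 2*exp(-2*I*pi/5) + 2*exp(-4*I*pi/5) + exp(4*I*pi/5)|^2 + 1*|2 + 2*exp(-2*I*pi/5) + exp(2*I*pi/5) + 2*exp(4*I*pi/5)|^2]
  = (1/5)[(49) + (13 + 8*exp(-2*I*pi/5) + 10*exp(-4*I*pi/5) + 10*exp(4*I*pi/5) + 8*exp(2*I*pi/5)) + (13 + 10*exp(-2*I*pi/5) + 8*exp(-4*I*pi/5) + 8*exp(4*I*pi/5) + 10*exp(2*I*pi/5)) + (13 + 10*exp(-2*I*pi/5) + 8*exp(-4*I*pi/5) + 8*exp(4*I*pi/5) + 10*exp(2*I*pi/5)) + (13 + 8*exp(-2*I*pi/5) + 10*exp(-4*I*pi/5) + 10*exp(4*I*pi/5) + 8*exp(2*I*pi/5))] = 65/5 = 13.
(Exp terms are combined using exp(i*s)*conj(exp(i*t)) = exp(i*(s-t)), and sums of them are collapsed using the identity that for every m > 1 the m distinct m-th roots of unity sum to 0, e.g. 1 + exp(2*I*pi/3) + exp(-2*I*pi/3) = 0.)
A character is irreducible iff <chi, chi> = 1, so this representation is reducible.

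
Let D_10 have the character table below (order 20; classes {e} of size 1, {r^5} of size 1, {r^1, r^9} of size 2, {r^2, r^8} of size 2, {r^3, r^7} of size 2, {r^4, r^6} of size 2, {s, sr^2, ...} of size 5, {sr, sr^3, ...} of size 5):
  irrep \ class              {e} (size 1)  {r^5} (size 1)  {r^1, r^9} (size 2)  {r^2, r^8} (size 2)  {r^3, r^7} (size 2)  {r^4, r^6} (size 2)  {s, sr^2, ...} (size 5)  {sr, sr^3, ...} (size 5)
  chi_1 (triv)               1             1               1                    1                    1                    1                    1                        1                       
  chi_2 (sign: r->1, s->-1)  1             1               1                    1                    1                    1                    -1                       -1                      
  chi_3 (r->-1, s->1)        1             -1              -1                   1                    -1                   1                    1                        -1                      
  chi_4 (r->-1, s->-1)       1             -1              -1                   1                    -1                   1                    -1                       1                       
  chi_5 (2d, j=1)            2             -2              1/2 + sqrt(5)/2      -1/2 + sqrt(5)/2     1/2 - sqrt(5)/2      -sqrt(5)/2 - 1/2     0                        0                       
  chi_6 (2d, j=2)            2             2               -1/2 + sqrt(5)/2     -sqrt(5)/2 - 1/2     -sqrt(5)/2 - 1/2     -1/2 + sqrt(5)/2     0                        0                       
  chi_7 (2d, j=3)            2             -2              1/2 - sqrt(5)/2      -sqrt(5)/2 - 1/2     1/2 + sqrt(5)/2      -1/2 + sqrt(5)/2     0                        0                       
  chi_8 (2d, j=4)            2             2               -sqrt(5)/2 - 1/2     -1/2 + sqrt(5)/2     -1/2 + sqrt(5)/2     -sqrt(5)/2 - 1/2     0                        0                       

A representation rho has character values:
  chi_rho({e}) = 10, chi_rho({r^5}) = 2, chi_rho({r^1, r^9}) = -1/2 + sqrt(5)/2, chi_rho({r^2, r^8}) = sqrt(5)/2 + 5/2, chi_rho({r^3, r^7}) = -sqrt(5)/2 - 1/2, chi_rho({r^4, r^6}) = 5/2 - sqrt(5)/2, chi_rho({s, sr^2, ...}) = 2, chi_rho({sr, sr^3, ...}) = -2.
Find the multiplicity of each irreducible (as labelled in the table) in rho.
Multiplicities: chi_1: 1, chi_2: 1, chi_3: 2, chi_4: 0, chi_5: 1, chi_6: 1, chi_7: 0, chi_8: 1.

Solution. Use <chi_rho, chi> = (1/|G|) sum_C |C| * chi_rho(C) * conj(chi(C)) with |G| = 20 for each irreducible chi in the table:
  <chi_rho, chi_1> = (1/20)[1*(10)*conj(1) + 1*(2)*conj(1) + 2*(-1/2 + sqrt(5)/2)*conj(1) + 2*(sqrt(5)/2 + 5/2)*conj(1) + 2*(-sqrt(5)/2 - 1/2)*conj(1) + 2*(5/2 - sqrt(5)/2)*conj(1) + 5*(2)*conj(1) + 5*(-2)*conj(1)]
      = (1/20)[(10) + (2) + (-1 + sqrt(5)) + (sqrt(5) + 5) + (-sqrt(5) - 1) + (5 - sqrt(5)) + (10) + (-10)] = 20/20 = 1
  <chi_rho, chi_2> = (1/20)[1*(10)*conj(1) + 1*(2)*conj(1) + 2*(-1/2 + sqrt(5)/2)*conj(1) + 2*(sqrt(5)/2 + 5/2)*conj(1) + 2*(-sqrt(5)/2 - 1/2)*conj(1) + 2*(5/2 - sqrt(5)/2)*conj(1) + 5*(2)*conj(-1) + 5*(-2)*conj(-1)]
      = (1/20)[(10) + (2) + (-1 + sqrt(5)) + (sqrt(5) + 5) + (-sqrt(5) - 1) + (5 - sqrt(5)) + (-10) + (10)] = 20/20 = 1
  <chi_rho, chi_3> = (1/20)[1*(10)*conj(1) + 1*(2)*conj(-1) + 2*(-1/2 + sqrt(5)/2)*conj(-1) + 2*(sqrt(5)/2 + 5/2)*conj(1) + 2*(-sqrt(5)/2 - 1/2)*conj(-1) + 2*(5/2 - sqrt(5)/2)*conj(1) + 5*(2)*conj(1) + 5*(-2)*conj(-1)]
      = (1/20)[(10) + (-2) + (1 - sqrt(5)) + (sqrt(5) + 5) + (1 + sqrt(5)) + (5 - sqrt(5)) + (10) + (10)] = 40/20 = 2
  <chi_rho, chi_4> = (1/20)[1*(10)*conj(1) + 1*(2)*conj(-1) + 2*(-1/2 + sqrt(5)/2)*conj(-1) + 2*(sqrt(5)/2 + 5/2)*conj(1) + 2*(-sqrt(5)/2 - 1/2)*conj(-1) + 2*(5/2 - sqrt(5)/2)*conj(1) + 5*(2)*conj(-1) + 5*(-2)*conj(1)]
      = (1/20)[(10) + (-2) + (1 - sqrt(5)) + (sqrt(5) + 5) + (1 + sqrt(5)) + (5 - sqrt(5)) + (-10) + (-10)] = 0/20 = 0
  <chi_rho, chi_5> = (1/20)[1*(10)*conj(2) + 1*(2)*conj(-2) + 2*(-1/2 + sqrt(5)/2)*conj(1/2 + sqrt(5)/2) + 2*(sqrt(5)/2 + 5/2)*conj(-1/2 + sqrt(5)/2) + 2*(-sqrt(5)/2 - 1/2)*conj(1/2 - sqrt(5)/2) + 2*(5/2 - sqrt(5)/2)*conj(-sqrt(5)/2 - 1/2) + 5*(2)*conj(0) + 5*(-2)*conj(0)]
      = (1/20)[(20) + (-4) + (2) + (2*sqrt(5)) + (2) + (-2*sqrt(5)) + (0) + (0)] = 20/20 = 1
  <chi_rho, chi_6> = (1/20)[1*(10)*conj(2) + 1*(2)*conj(2) + 2*(-1/2 + sqrt(5)/2)*conj(-1/2 + sqrt(5)/2) + 2*(sqrt(5)/2 + 5/2)*conj(-sqrt(5)/2 - 1/2) + 2*(-sqrt(5)/2 - 1/2)*conj(-sqrt(5)/2 - 1/2) + 2*(5/2 - sqrt(5)/2)*conj(-1/2 + sqrt(5)/2) + 5*(2)*conj(0) + 5*(-2)*conj(0)]
      = (1/20)[(20) + (4) + (3 - sqrt(5)) + (-3*sqrt(5) - 5) + (sqrt(5) + 3) + (-5 + 3*sqrt(5)) + (0) + (0)] = 20/20 = 1
  <chi_rho, chi_7> = (1/20)[1*(10)*conj(2) + 1*(2)*conj(-2) + 2*(-1/2 + sqrt(5)/2)*conj(1/2 - sqrt(5)/2) + 2*(sqrt(5)/2 + 5/2)*conj(-sqrt(5)/2 - 1/2) + 2*(-sqrt(5)/2 - 1/2)*conj(1/2 + sqrt(5)/2) + 2*(5/2 - sqrt(5)/2)*conj(-1/2 + sqrt(5)/2) + 5*(2)*conj(0) + 5*(-2)*conj(0)]
      = (1/20)[(20) + (-4) + (-3 + sqrt(5)) + (-3*sqrt(5) - 5) + (-3 - sqrt(5)) + (-5 + 3*sqrt(5)) + (0) + (0)] = 0/20 = 0
  <chi_rho, chi_8> = (1/20)[1*(10)*conj(2) + 1*(2)*conj(2) + 2*(-1/2 + sqrt(5)/2)*conj(-sqrt(5)/2 - 1/2) + 2*(sqrt(5)/2 + 5/2)*conj(-1/2 + sqrt(5)/2) + 2*(-sqrt(5)/2 - 1/2)*conj(-1/2 + sqrt(5)/2) + 2*(5/2 - sqrt(5)/2)*conj(-sqrt(5)/2 - 1/2) + 5*(2)*conj(0) + 5*(-2)*conj(0)]
      = (1/20)[(20) + (4) + (-2) + (2*sqrt(5)) + (-2) + (-2*sqrt(5)) + (0) + (0)] = 20/20 = 1
Dimension check: dim(rho) = sum (mult * dim) = 1*1 + 1*1 + 2*1 + 0*1 + 1*2 + 1*2 + 0*2 + 1*2 = 10 = chi_rho(e) = 10.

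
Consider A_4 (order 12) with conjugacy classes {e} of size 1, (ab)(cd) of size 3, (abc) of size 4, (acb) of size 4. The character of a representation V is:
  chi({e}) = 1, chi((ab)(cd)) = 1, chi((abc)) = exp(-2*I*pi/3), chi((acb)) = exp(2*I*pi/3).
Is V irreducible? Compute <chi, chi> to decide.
Irreducible: <chi, chi> = 1.

Working: <chi, chi> = (1/|G|) sum_C |C| * |chi(C)|^2 = (1/12)[1*|1|^2 + 3*|1|^2 + 4*|exp(-2*I*pi/3)|^2 + 4*|exp(2*I*pi/3)|^2]
  = (1/12)[(1) + (3) + (4) + (4)] = 12/12 = 1.
(Exp terms are combined using exp(i*s)*conj(exp(i*t)) = exp(i*(s-t)), and sums of them are collapsed using the identity that for every m > 1 the m distinct m-th roots of unity sum to 0, e.g. 1 + exp(2*I*pi/3) + exp(-2*I*pi/3) = 0.)
A character is irreducible iff <chi, chi> = 1, so this representation is irreducible.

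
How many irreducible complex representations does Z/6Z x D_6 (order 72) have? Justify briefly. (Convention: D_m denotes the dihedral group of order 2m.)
36

Why: The number of irreducible complex representations of a finite group equals its number of conjugacy classes. For a direct product, #classes(G x H) = #classes(G) * #classes(H). Z/6Z has 6 classes (abelian), D_6 has 6 classes, so 6 * 6 = 36, so Z/6Z x D_6 (order 72) has exactly 36 irreducible complex representations.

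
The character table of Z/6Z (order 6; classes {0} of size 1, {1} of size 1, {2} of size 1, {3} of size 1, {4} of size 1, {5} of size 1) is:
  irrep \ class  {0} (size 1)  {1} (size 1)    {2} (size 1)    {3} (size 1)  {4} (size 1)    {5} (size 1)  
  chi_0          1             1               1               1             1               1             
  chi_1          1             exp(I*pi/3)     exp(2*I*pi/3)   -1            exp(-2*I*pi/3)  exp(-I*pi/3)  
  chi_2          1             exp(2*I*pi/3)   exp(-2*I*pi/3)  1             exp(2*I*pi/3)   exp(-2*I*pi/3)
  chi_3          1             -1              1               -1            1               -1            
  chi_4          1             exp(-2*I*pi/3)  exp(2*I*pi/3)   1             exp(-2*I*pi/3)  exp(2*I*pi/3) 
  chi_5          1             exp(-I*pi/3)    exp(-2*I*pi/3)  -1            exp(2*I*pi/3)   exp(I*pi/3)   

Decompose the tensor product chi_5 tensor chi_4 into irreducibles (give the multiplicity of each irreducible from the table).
chi_5 tensor chi_4 = chi_3 (all other irreducibles have multiplicity 0).

Reasoning: The character of a tensor product is the pointwise product (chi_5 * chi_4)(C) = chi_5(C) * chi_4(C):
  {0}: (1)*(1), {1}: (exp(-I*pi/3))*(exp(-2*I*pi/3)), {2}: (exp(-2*I*pi/3))*(exp(2*I*pi/3)), {3}: (-1)*(1), {4}: (exp(2*I*pi/3))*(exp(-2*I*pi/3)), {5}: (exp(I*pi/3))*(exp(2*I*pi/3))
so (chi_5 * chi_4) takes values
  {0} -> 1, {1} -> -1, {2} -> 1, {3} -> -1, {4} -> 1, {5} -> -1.
Now take the inner product of this character with each irreducible chi from the table, <chi_5*chi_4, chi> = (1/6) sum_C |C| (chi_5*chi_4)(C) conj(chi(C)):
  <chi_5*chi_4, chi_0> = (1/6)[1*(1)*conj(1) + 1*(-1)*conj(1) + 1*(1)*conj(1) + 1*(-1)*conj(1) + 1*(1)*conj(1) + 1*(-1)*conj(1)]
      = (1/6)[(1) + (-1) + (1) + (-1) + (1) + (-1)] = 0/6 = 0
  <chi_5*chi_4, chi_1> = (1/6)[1*(1)*conj(1) + 1*(-1)*conj(exp(I*pi/3)) + 1*(1)*conj(exp(2*I*pi/3)) + 1*(-1)*conj(-1) + 1*(1)*conj(exp(-2*I*pi/3)) + 1*(-1)*conj(exp(-I*pi/3))]
      = (1/6)[(1) + (-exp(-I*pi/3)) + (exp(-2*I*pi/3)) + (1) + (exp(2*I*pi/3)) + (-exp(I*pi/3))] = 0/6 = 0
  <chi_5*chi_4, chi_2> = (1/6)[1*(1)*conj(1) + 1*(-1)*conj(exp(2*I*pi/3)) + 1*(1)*conj(exp(-2*I*pi/3)) + 1*(-1)*conj(1) + 1*(1)*conj(exp(2*I*pi/3)) + 1*(-1)*conj(exp(-2*I*pi/3))]
      = (1/6)[(1) + (-exp(-2*I*pi/3)) + (exp(2*I*pi/3)) + (-1) + (exp(-2*I*pi/3)) + (-exp(2*I*pi/3))] = 0/6 = 0
  <chi_5*chi_4, chi_3> = (1/6)[1*(1)*conj(1) + 1*(-1)*conj(-1) + 1*(1)*conj(1) + 1*(-1)*conj(-1) + 1*(1)*conj(1) + 1*(-1)*conj(-1)]
      = (1/6)[(1) + (1) + (1) + (1) + (1) + (1)] = 6/6 = 1
  <chi_5*chi_4, chi_4> = (1/6)[1*(1)*conj(1) + 1*(-1)*conj(exp(-2*I*pi/3)) + 1*(1)*conj(exp(2*I*pi/3)) + 1*(-1)*conj(1) + 1*(1)*conj(exp(-2*I*pi/3)) + 1*(-1)*conj(exp(2*I*pi/3))]
      = (1/6)[(1) + (-exp(2*I*pi/3)) + (exp(-2*I*pi/3)) + (-1) + (exp(2*I*pi/3)) + (-exp(-2*I*pi/3))] = 0/6 = 0
  <chi_5*chi_4, chi_5> = (1/6)[1*(1)*conj(1) + 1*(-1)*conj(exp(-I*pi/3)) + 1*(1)*conj(exp(-2*I*pi/3)) + 1*(-1)*conj(-1) + 1*(1)*conj(exp(2*I*pi/3)) + 1*(-1)*conj(exp(I*pi/3))]
      = (1/6)[(1) + (-exp(I*pi/3)) + (exp(2*I*pi/3)) + (1) + (exp(-2*I*pi/3)) + (-exp(-I*pi/3))] = 0/6 = 0
(Exp terms are combined using exp(i*s)*conj(exp(i*t)) = exp(i*(s-t)), and sums of them are collapsed using the identity that for every m > 1 the m distinct m-th roots of unity sum to 0, e.g. 1 + exp(2*I*pi/3) + exp(-2*I*pi/3) = 0.)
Hence the multiplicities are chi_3: 1. Dimension check: dim(chi_5)*dim(chi_4) = 1*1 = 1 and sum (mult * dim) = 1*1 = 1.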